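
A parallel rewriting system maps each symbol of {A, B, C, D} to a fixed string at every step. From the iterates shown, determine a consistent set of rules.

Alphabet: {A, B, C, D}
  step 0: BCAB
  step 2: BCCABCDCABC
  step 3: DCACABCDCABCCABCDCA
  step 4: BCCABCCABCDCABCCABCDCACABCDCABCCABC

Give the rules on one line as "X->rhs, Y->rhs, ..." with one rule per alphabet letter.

A->BC, B->D, C->CA, D->BC

  step 3 ⇒ step 4: DCACABCDCABCCABCDCA ⇒ BC·CA·BC·CA·BC·D·CA·BC·CA·BC·D·CA·CA·BC·D·CA·BC·CA·BC
    A ↦ BC
    B ↦ D
    C ↦ CA
    D ↦ BC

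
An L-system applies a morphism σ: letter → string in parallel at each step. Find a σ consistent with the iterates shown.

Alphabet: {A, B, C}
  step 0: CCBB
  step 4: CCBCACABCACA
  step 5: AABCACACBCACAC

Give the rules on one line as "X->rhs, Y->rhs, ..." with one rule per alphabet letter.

  step 4 ⇒ step 5: CCBCACABCACA ⇒ A·A·BC·A·C·A·C·BC·A·C·A·C
    A ↦ C
    B ↦ BC
    C ↦ A

A->C, B->BC, C->A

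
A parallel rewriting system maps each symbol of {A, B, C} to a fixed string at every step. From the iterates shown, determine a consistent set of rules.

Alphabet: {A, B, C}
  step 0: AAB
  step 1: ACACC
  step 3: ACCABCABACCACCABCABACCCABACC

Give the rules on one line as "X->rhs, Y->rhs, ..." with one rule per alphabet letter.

A->AC, B->C, C->CAB

  step 0 ⇒ step 1: AAB ⇒ AC·AC·C
    A ↦ AC
    B ↦ C
    C ↦ CAB  (constrained at step 1)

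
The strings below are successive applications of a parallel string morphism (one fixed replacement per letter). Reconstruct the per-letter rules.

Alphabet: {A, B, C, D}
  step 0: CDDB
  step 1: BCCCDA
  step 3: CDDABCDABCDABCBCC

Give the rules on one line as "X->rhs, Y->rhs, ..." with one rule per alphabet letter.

  step 0 ⇒ step 1: CDDB ⇒ BC·C·C·DA
    B ↦ DA
    C ↦ BC
    D ↦ C
    A ↦ D  (constrained at step 1)

A->D, B->DA, C->BC, D->C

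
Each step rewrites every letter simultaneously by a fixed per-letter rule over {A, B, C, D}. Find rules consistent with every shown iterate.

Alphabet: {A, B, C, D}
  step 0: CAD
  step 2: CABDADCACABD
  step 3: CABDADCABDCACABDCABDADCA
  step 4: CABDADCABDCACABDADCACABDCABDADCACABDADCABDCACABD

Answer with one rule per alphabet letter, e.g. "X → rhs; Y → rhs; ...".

  step 3 ⇒ step 4: CABDADCABDCACABDCABDADCA ⇒ CA·BD·AD·CA·BD·CA·CA·BD·AD·CA·CA·BD·CA·BD·AD·CA·CA·BD·AD·CA·BD·CA·CA·BD
    A ↦ BD
    B ↦ AD
    C ↦ CA
    D ↦ CA

A->BD, B->AD, C->CA, D->CA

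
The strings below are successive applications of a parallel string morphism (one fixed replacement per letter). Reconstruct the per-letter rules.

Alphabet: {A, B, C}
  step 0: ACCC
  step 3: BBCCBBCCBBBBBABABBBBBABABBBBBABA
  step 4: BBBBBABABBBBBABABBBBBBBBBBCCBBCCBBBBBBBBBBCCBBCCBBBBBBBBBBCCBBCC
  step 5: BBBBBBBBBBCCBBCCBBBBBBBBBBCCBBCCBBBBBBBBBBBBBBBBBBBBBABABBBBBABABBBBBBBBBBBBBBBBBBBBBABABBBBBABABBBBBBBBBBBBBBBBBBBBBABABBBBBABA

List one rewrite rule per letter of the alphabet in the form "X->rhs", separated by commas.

  step 4 ⇒ step 5: BBBBBABABBBBBABABBBBBBBBBBCCBBCCBBBBBBBBBBCCBBCCBBBBBBBBBBCCBBCC ⇒ BB·BB·BB·BB·BB·CC·BB·CC·BB·BB·BB·BB·BB·CC·BB·CC·BB·BB·BB·BB·BB·BB·BB·BB·BB·BB·BA·BA·BB·BB·BA·BA·BB·BB·BB·BB·BB·BB·BB·BB·BB·BB·BA·BA·BB·BB·BA·BA·BB·BB·BB·BB·BB·BB·BB·BB·BB·BB·BA·BA·BB·BB·BA·BA
    A ↦ CC
    B ↦ BB
    C ↦ BA

A->CC, B->BB, C->BA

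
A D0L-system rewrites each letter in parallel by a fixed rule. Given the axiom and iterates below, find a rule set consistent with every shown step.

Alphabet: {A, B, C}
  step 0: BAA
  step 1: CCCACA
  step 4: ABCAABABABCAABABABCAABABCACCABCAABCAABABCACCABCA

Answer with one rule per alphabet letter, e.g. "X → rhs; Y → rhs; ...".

  step 0 ⇒ step 1: BAA ⇒ CC·CA·CA
    A ↦ CA
    B ↦ CC
    C ↦ AB  (constrained at step 1)

A->CA, B->CC, C->AB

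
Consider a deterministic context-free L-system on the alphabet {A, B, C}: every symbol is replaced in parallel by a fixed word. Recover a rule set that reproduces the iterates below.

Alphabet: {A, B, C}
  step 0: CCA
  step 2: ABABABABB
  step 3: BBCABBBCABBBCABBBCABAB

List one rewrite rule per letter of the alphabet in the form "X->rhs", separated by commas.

A->BBC, B->AB, C->B

  step 2 ⇒ step 3: ABABABABB ⇒ BBC·AB·BBC·AB·BBC·AB·BBC·AB·AB
    A ↦ BBC
    B ↦ AB
    C ↦ B  (constrained at step 0)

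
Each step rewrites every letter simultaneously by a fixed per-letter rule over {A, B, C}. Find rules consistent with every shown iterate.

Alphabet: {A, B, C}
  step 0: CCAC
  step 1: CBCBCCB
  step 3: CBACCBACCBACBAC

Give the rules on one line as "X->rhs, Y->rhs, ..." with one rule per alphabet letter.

A->C, B->A, C->CB

  step 0 ⇒ step 1: CCAC ⇒ CB·CB·C·CB
    A ↦ C
    C ↦ CB
    B ↦ A  (constrained at step 1)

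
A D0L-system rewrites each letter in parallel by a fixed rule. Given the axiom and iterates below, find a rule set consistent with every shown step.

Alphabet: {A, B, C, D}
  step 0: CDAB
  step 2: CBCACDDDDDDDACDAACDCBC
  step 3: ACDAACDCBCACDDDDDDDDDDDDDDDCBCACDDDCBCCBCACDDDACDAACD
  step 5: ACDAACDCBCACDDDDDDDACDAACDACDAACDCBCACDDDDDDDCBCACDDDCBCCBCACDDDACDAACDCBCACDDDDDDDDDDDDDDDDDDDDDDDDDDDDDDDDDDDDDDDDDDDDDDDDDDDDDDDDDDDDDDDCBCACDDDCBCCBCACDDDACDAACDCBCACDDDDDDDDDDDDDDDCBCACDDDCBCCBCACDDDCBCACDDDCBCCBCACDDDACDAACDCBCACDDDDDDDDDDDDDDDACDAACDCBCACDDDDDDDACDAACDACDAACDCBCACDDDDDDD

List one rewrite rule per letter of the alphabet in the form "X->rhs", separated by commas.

  step 2 ⇒ step 3: CBCACDDDDDDDACDAACDCBC ⇒ ACD·A·ACD·CBC·ACD·DD·DD·DD·DD·DD·DD·DD·CBC·ACD·DD·CBC·CBC·ACD·DD·ACD·A·ACD
    A ↦ CBC
    B ↦ A
    C ↦ ACD
    D ↦ DD

A->CBC, B->A, C->ACD, D->DD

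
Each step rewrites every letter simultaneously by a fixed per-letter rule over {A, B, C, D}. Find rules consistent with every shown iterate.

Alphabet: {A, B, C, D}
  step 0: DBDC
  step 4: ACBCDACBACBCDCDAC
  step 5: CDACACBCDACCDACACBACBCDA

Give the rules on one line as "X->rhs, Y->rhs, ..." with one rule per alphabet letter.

  step 4 ⇒ step 5: ACBCDACBACBCDCDAC ⇒ CD·A·C·A·CB·CD·A·C·CD·A·C·A·CB·A·CB·CD·A
    A ↦ CD
    B ↦ C
    C ↦ A
    D ↦ CB

A->CD, B->C, C->A, D->CB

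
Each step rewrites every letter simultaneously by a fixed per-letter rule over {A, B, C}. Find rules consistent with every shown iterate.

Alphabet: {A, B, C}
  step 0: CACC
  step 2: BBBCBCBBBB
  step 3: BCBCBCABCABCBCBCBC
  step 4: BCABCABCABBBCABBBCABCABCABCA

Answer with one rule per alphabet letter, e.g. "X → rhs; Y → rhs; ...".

  step 3 ⇒ step 4: BCBCBCABCABCBCBCBC ⇒ BC·A·BC·A·BC·A·BB·BC·A·BB·BC·A·BC·A·BC·A·BC·A
    A ↦ BB
    B ↦ BC
    C ↦ A

A->BB, B->BC, C->A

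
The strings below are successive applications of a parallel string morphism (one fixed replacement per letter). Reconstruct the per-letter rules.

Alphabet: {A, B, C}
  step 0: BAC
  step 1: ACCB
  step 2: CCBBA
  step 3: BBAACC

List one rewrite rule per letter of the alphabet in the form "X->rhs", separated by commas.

A->CC, B->A, C->B

  step 2 ⇒ step 3: CCBBA ⇒ B·B·A·A·CC
    A ↦ CC
    B ↦ A
    C ↦ B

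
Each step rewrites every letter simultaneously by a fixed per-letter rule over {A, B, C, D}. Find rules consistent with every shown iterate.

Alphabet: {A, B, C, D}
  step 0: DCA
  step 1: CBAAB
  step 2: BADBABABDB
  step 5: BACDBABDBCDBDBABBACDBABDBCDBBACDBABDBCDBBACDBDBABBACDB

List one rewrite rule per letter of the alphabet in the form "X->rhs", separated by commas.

  step 1 ⇒ step 2: CBAAB ⇒ BA·DB·AB·AB·DB
    A ↦ AB
    B ↦ DB
    C ↦ BA
  step 0 ⇒ step 1: DCA ⇒ C·BA·AB
    D ↦ C

A->AB, B->DB, C->BA, D->C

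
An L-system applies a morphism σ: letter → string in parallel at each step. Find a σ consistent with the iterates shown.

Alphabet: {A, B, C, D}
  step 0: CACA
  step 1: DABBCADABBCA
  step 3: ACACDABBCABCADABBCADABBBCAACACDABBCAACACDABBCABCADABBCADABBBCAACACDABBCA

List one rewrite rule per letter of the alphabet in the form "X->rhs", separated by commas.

  step 0 ⇒ step 1: CACA ⇒ DAB·BCA·DAB·BCA
    A ↦ BCA
    C ↦ DAB
    B ↦ AC  (constrained at step 1)
    D ↦ B  (constrained at step 1)

A->BCA, B->AC, C->DAB, D->B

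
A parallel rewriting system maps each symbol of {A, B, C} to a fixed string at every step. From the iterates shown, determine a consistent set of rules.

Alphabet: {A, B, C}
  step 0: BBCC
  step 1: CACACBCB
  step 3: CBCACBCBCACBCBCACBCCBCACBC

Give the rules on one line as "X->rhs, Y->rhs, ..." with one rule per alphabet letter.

A->C, B->CA, C->CB

  step 0 ⇒ step 1: BBCC ⇒ CA·CA·CB·CB
    B ↦ CA
    C ↦ CB
    A ↦ C  (constrained at step 1)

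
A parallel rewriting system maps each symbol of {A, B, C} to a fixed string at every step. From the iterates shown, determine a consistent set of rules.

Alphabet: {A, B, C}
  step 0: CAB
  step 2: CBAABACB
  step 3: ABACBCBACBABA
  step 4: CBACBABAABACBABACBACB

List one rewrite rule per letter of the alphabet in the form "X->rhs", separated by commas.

A->CB, B->A, C->AB

  step 3 ⇒ step 4: ABACBCBACBABA ⇒ CB·A·CB·AB·A·AB·A·CB·AB·A·CB·A·CB
    A ↦ CB
    B ↦ A
    C ↦ AB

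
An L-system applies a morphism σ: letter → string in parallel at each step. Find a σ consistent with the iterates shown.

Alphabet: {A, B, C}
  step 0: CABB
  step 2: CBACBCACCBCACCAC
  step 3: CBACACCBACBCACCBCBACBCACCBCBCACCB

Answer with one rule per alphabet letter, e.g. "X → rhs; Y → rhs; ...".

  step 2 ⇒ step 3: CBACBCACCBCACCAC ⇒ CB·A·CAC·CB·A·CB·CAC·CB·CB·A·CB·CAC·CB·CB·CAC·CB
    A ↦ CAC
    B ↦ A
    C ↦ CB

A->CAC, B->A, C->CB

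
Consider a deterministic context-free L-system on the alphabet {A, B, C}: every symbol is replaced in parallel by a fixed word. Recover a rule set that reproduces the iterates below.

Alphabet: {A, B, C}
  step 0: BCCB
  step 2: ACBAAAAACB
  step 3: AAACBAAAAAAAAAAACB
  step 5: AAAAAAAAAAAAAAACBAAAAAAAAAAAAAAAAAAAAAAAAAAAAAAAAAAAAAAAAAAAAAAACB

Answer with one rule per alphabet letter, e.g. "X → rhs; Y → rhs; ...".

A->AA, B->CB, C->A

  step 2 ⇒ step 3: ACBAAAAACB ⇒ AA·A·CB·AA·AA·AA·AA·AA·A·CB
    A ↦ AA
    B ↦ CB
    C ↦ A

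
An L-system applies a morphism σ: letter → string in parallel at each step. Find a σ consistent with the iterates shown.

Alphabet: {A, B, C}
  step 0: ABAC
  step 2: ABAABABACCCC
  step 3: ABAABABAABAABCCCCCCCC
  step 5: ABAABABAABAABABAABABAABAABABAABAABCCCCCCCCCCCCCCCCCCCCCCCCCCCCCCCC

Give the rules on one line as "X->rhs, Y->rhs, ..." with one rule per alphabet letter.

  step 2 ⇒ step 3: ABAABABACCCC ⇒ AB·A·AB·AB·A·AB·A·AB·CC·CC·CC·CC
    A ↦ AB
    B ↦ A
    C ↦ CC

A->AB, B->A, C->CC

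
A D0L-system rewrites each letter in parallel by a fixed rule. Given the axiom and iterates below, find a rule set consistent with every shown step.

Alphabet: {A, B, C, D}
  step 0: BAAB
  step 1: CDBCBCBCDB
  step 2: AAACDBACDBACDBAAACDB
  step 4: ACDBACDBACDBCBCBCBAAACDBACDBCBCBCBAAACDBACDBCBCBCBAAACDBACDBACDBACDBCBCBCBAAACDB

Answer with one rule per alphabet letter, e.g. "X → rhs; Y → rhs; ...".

  step 1 ⇒ step 2: CDBCBCBCDB ⇒ A·AA·CDB·A·CDB·A·CDB·A·AA·CDB
    B ↦ CDB
    C ↦ A
    D ↦ AA
  step 0 ⇒ step 1: BAAB ⇒ CDB·CB·CB·CDB
    A ↦ CB

A->CB, B->CDB, C->A, D->AA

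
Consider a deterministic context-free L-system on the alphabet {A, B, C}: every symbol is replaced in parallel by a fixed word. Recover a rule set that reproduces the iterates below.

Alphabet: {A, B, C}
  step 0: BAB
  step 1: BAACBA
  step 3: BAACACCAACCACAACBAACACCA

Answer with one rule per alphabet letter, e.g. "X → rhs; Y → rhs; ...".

A->AC, B->BA, C->CA

  step 0 ⇒ step 1: BAB ⇒ BA·AC·BA
    A ↦ AC
    B ↦ BA
    C ↦ CA  (constrained at step 1)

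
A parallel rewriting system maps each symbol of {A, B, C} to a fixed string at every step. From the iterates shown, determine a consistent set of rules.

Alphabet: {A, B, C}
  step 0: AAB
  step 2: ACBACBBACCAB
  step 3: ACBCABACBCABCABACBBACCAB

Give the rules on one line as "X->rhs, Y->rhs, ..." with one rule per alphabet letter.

  step 2 ⇒ step 3: ACBACBBACCAB ⇒ AC·B·CAB·AC·B·CAB·CAB·AC·B·B·AC·CAB
    A ↦ AC
    B ↦ CAB
    C ↦ B

A->AC, B->CAB, C->B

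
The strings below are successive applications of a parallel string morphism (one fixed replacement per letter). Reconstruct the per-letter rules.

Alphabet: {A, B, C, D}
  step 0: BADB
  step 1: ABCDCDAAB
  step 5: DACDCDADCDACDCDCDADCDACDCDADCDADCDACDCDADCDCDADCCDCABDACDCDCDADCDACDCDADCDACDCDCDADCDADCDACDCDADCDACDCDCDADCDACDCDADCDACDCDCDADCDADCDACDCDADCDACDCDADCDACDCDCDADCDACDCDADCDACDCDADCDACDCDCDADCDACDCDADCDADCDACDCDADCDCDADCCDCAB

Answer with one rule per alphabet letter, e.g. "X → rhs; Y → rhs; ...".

A->CDC, B->AB, C->DC, D->DA

  step 0 ⇒ step 1: BADB ⇒ AB·CDC·DA·AB
    A ↦ CDC
    B ↦ AB
    D ↦ DA
    C ↦ DC  (constrained at step 1)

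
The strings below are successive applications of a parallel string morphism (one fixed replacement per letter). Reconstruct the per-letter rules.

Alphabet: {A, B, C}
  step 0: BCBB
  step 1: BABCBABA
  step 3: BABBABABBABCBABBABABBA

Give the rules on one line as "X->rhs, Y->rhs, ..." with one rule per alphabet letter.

  step 0 ⇒ step 1: BCBB ⇒ BA·BC·BA·BA
    B ↦ BA
    C ↦ BC
    A ↦ B  (constrained at step 1)

A->B, B->BA, C->BC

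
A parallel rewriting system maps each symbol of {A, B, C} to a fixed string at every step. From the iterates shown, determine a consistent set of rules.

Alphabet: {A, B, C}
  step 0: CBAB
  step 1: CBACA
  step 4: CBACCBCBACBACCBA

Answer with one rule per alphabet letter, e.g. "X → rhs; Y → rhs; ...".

A->C, B->A, C->CB

  step 0 ⇒ step 1: CBAB ⇒ CB·A·C·A
    A ↦ C
    B ↦ A
    C ↦ CB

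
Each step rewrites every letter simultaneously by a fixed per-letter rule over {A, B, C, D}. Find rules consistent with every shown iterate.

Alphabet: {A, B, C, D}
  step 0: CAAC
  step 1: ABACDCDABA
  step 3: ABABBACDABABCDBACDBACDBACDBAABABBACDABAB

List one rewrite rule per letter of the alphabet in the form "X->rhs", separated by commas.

  step 0 ⇒ step 1: CAAC ⇒ ABA·CD·CD·ABA
    A ↦ CD
    C ↦ ABA
    B ↦ BA  (constrained at step 1)
    D ↦ B  (constrained at step 1)

A->CD, B->BA, C->ABA, D->B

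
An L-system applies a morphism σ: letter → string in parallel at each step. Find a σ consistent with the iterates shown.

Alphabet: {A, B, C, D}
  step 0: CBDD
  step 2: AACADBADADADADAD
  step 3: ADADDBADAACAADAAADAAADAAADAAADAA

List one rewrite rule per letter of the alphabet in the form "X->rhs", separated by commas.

  step 2 ⇒ step 3: AACADBADADADADAD ⇒ AD·AD·DB·AD·AA·CA·AD·AA·AD·AA·AD·AA·AD·AA·AD·AA
    A ↦ AD
    B ↦ CA
    C ↦ DB
    D ↦ AA

A->AD, B->CA, C->DB, D->AA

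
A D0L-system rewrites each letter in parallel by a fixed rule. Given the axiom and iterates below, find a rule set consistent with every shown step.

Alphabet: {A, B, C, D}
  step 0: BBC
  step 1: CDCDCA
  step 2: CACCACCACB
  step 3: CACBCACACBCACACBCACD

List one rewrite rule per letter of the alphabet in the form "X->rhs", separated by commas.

A->CB, B->CD, C->CA, D->C

  step 2 ⇒ step 3: CACCACCACB ⇒ CA·CB·CA·CA·CB·CA·CA·CB·CA·CD
    A ↦ CB
    B ↦ CD
    C ↦ CA
  step 1 ⇒ step 2: CDCDCA ⇒ CA·C·CA·C·CA·CB
    D ↦ C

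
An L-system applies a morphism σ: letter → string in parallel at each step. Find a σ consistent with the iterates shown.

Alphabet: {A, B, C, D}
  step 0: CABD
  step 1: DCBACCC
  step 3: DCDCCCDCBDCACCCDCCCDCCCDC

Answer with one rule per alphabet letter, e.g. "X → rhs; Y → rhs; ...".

  step 0 ⇒ step 1: CABD ⇒ DC·B·AC·CC
    A ↦ B
    B ↦ AC
    C ↦ DC
    D ↦ CC

A->B, B->AC, C->DC, D->CC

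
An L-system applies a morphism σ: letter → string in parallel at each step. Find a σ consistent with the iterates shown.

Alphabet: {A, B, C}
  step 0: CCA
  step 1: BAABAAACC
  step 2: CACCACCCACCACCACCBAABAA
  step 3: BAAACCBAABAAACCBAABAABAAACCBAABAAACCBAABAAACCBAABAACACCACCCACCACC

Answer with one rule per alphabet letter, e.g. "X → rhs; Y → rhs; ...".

A->ACC, B->C, C->BAA

  step 2 ⇒ step 3: CACCACCCACCACCACCBAABAA ⇒ BAA·ACC·BAA·BAA·ACC·BAA·BAA·BAA·ACC·BAA·BAA·ACC·BAA·BAA·ACC·BAA·BAA·C·ACC·ACC·C·ACC·ACC
    A ↦ ACC
    B ↦ C
    C ↦ BAA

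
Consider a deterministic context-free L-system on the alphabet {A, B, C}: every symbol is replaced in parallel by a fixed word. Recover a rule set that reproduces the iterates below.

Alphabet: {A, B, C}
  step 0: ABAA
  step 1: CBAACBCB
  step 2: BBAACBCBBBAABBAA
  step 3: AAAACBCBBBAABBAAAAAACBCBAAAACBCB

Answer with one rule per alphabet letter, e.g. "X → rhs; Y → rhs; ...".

A->CB, B->AA, C->BB

  step 2 ⇒ step 3: BBAACBCBBBAABBAA ⇒ AA·AA·CB·CB·BB·AA·BB·AA·AA·AA·CB·CB·AA·AA·CB·CB
    A ↦ CB
    B ↦ AA
    C ↦ BB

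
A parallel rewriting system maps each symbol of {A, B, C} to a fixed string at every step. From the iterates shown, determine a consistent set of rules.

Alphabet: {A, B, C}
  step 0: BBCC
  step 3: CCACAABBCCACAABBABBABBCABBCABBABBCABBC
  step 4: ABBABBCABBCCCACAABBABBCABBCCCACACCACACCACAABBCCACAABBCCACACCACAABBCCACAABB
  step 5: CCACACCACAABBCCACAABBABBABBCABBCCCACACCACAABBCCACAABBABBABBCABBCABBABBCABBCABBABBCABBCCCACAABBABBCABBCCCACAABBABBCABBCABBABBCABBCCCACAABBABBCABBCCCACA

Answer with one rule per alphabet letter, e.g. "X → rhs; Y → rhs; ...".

  step 4 ⇒ step 5: ABBABBCABBCCCACAABBABBCABBCCCACACCACACCACAABBCCACAABBCCACACCACAABBCCACAABB ⇒ C·CA·CA·C·CA·CA·ABB·C·CA·CA·ABB·ABB·ABB·C·ABB·C·C·CA·CA·C·CA·CA·ABB·C·CA·CA·ABB·ABB·ABB·C·ABB·C·ABB·ABB·C·ABB·C·ABB·ABB·C·ABB·C·C·CA·CA·ABB·ABB·C·ABB·C·C·CA·CA·ABB·ABB·C·ABB·C·ABB·ABB·C·ABB·C·C·CA·CA·ABB·ABB·C·ABB·C·C·CA·CA
    A ↦ C
    B ↦ CA
    C ↦ ABB

A->C, B->CA, C->ABB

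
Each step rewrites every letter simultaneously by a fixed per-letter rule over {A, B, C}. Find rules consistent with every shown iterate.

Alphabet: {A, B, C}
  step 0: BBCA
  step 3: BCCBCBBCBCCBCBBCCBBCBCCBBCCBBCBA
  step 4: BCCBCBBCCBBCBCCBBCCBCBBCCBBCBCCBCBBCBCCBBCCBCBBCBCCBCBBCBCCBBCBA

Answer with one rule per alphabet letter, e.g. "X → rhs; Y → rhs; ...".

  step 3 ⇒ step 4: BCCBCBBCBCCBCBBCCBBCBCCBBCCBBCBA ⇒ BC·CB·CB·BC·CB·BC·BC·CB·BC·CB·CB·BC·CB·BC·BC·CB·CB·BC·BC·CB·BC·CB·CB·BC·BC·CB·CB·BC·BC·CB·BC·BA
    A ↦ BA
    B ↦ BC
    C ↦ CB

A->BA, B->BC, C->CB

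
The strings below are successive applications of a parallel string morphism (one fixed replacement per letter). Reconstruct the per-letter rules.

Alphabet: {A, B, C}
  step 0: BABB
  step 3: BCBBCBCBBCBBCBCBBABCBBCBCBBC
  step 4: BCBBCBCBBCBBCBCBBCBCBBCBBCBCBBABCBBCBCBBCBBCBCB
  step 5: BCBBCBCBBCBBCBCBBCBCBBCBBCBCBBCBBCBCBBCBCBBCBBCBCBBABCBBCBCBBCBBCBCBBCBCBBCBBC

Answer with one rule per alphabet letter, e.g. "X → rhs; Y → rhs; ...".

A->BBA, B->BC, C->B

  step 4 ⇒ step 5: BCBBCBCBBCBBCBCBBCBCBBCBBCBCBBABCBBCBCBBCBBCBCB ⇒ BC·B·BC·BC·B·BC·B·BC·BC·B·BC·BC·B·BC·B·BC·BC·B·BC·B·BC·BC·B·BC·BC·B·BC·B·BC·BC·BBA·BC·B·BC·BC·B·BC·B·BC·BC·B·BC·BC·B·BC·B·BC
    A ↦ BBA
    B ↦ BC
    C ↦ B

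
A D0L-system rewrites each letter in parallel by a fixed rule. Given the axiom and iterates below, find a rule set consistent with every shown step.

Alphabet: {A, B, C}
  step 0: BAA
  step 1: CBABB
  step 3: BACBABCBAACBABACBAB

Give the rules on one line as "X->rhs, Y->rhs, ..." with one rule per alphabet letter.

A->B, B->CBA, C->A

  step 0 ⇒ step 1: BAA ⇒ CBA·B·B
    A ↦ B
    B ↦ CBA
    C ↦ A  (constrained at step 1)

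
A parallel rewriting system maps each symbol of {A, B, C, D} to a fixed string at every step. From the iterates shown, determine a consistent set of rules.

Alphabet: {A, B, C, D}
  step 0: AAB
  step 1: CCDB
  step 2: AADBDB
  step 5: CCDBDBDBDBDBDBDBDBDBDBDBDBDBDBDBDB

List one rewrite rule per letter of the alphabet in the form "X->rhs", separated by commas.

  step 1 ⇒ step 2: CCDB ⇒ A·A·DB·DB
    B ↦ DB
    C ↦ A
    D ↦ DB
  step 0 ⇒ step 1: AAB ⇒ C·C·DB
    A ↦ C

A->C, B->DB, C->A, D->DB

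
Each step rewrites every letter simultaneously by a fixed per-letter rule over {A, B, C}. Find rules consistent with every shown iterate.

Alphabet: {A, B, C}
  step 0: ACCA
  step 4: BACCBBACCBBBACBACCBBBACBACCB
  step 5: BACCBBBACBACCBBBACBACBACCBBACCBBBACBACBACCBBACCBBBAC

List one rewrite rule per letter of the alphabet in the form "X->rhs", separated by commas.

  step 4 ⇒ step 5: BACCBBACCBBBACBACCBBBACBACCB ⇒ BAC·C·B·B·BAC·BAC·C·B·B·BAC·BAC·BAC·C·B·BAC·C·B·B·BAC·BAC·BAC·C·B·BAC·C·B·B·BAC
    A ↦ C
    B ↦ BAC
    C ↦ B

A->C, B->BAC, C->B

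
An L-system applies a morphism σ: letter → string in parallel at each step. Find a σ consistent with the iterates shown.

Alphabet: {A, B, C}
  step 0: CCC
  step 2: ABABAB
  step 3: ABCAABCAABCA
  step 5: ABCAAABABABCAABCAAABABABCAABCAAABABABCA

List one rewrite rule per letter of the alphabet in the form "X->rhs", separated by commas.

  step 2 ⇒ step 3: ABABAB ⇒ AB·CA·AB·CA·AB·CA
    A ↦ AB
    B ↦ CA
    C ↦ A  (constrained at step 0)

A->AB, B->CA, C->A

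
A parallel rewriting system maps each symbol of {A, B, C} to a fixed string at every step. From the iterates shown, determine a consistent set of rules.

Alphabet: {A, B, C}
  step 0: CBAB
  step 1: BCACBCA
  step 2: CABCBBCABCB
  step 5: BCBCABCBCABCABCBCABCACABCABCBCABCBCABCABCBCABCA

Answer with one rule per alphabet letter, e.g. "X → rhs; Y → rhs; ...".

A->CB, B->CA, C->B

  step 1 ⇒ step 2: BCACBCA ⇒ CA·B·CB·B·CA·B·CB
    A ↦ CB
    B ↦ CA
    C ↦ B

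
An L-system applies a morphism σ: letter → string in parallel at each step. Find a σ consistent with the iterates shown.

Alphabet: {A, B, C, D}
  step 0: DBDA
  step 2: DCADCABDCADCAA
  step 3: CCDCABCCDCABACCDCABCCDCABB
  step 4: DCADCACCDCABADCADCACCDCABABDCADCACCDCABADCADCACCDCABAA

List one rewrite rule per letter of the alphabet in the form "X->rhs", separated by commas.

A->B, B->A, C->DCA, D->CC

  step 3 ⇒ step 4: CCDCABCCDCABACCDCABCCDCABB ⇒ DCA·DCA·CC·DCA·B·A·DCA·DCA·CC·DCA·B·A·B·DCA·DCA·CC·DCA·B·A·DCA·DCA·CC·DCA·B·A·A
    A ↦ B
    B ↦ A
    C ↦ DCA
    D ↦ CC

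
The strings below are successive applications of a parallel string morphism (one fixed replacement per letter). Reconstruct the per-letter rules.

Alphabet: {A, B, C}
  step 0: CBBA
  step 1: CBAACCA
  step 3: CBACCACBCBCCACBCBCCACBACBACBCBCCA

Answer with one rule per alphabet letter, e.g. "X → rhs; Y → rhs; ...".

A->CCA, B->A, C->CB

  step 0 ⇒ step 1: CBBA ⇒ CB·A·A·CCA
    A ↦ CCA
    B ↦ A
    C ↦ CB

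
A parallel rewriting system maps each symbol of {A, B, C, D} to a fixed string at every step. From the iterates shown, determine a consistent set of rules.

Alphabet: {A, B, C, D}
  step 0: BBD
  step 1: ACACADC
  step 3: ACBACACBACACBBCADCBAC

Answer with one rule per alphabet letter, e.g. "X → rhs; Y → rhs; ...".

  step 0 ⇒ step 1: BBD ⇒ AC·AC·ADC
    B ↦ AC
    D ↦ ADC
    A ↦ BC  (constrained at step 1)
    C ↦ B  (constrained at step 1)

A->BC, B->AC, C->B, D->ADC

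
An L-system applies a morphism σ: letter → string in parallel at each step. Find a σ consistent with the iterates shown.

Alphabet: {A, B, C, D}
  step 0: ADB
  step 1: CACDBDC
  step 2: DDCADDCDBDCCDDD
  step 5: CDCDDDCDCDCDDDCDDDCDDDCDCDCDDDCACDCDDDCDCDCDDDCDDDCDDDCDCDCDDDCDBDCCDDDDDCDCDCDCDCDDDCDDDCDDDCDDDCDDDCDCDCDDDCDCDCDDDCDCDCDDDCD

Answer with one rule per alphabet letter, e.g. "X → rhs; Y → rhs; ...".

  step 1 ⇒ step 2: CACDBDC ⇒ DD·CA·DD·CD·BDC·CD·DD
    A ↦ CA
    B ↦ BDC
    C ↦ DD
    D ↦ CD

A->CA, B->BDC, C->DD, D->CD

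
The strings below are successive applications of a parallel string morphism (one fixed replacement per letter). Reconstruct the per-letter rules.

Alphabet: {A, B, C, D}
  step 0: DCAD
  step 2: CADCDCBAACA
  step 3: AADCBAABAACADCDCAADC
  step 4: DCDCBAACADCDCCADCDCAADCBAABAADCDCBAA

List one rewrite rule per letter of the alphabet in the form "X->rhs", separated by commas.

A->DC, B->CA, C->AA, D->B

  step 3 ⇒ step 4: AADCBAABAACADCDCAADC ⇒ DC·DC·B·AA·CA·DC·DC·CA·DC·DC·AA·DC·B·AA·B·AA·DC·DC·B·AA
    A ↦ DC
    B ↦ CA
    C ↦ AA
    D ↦ B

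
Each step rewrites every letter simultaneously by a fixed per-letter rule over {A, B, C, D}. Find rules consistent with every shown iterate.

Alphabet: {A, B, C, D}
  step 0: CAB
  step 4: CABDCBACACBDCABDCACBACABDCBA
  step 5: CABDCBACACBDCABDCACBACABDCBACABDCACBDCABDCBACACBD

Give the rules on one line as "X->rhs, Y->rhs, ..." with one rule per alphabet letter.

A->BD, B->C, C->CA, D->BA

  step 4 ⇒ step 5: CABDCBACACBDCABDCACBACABDCBA ⇒ CA·BD·C·BA·CA·C·BD·CA·BD·CA·C·BA·CA·BD·C·BA·CA·BD·CA·C·BD·CA·BD·C·BA·CA·C·BD
    A ↦ BD
    B ↦ C
    C ↦ CA
    D ↦ BA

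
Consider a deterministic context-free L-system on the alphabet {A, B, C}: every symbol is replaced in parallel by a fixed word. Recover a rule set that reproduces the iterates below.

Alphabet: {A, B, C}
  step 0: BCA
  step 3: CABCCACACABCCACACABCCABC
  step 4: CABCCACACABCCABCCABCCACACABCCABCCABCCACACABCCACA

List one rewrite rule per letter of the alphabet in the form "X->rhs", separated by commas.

  step 3 ⇒ step 4: CABCCACACABCCACACABCCABC ⇒ CA·BC·CA·CA·CA·BC·CA·BC·CA·BC·CA·CA·CA·BC·CA·BC·CA·BC·CA·CA·CA·BC·CA·CA
    A ↦ BC
    B ↦ CA
    C ↦ CA

A->BC, B->CA, C->CA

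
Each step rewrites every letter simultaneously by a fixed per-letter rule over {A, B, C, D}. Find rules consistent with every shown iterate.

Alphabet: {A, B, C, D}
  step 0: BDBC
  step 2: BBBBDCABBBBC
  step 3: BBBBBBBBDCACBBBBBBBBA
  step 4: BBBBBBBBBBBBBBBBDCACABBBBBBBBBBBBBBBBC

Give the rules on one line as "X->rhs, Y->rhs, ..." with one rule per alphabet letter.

  step 3 ⇒ step 4: BBBBBBBBDCACBBBBBBBBA ⇒ BB·BB·BB·BB·BB·BB·BB·BB·DC·A·C·A·BB·BB·BB·BB·BB·BB·BB·BB·C
    A ↦ C
    B ↦ BB
    C ↦ A
    D ↦ DC

A->C, B->BB, C->A, D->DC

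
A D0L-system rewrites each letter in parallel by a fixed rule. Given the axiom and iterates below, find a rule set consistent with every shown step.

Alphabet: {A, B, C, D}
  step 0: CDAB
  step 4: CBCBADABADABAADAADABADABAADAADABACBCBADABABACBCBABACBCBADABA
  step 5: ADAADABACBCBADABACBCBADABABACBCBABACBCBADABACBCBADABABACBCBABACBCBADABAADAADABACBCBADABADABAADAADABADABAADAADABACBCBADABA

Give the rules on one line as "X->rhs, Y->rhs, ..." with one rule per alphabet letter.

A->BA, B->DA, C->A, D->CBC

  step 4 ⇒ step 5: CBCBADABADABAADAADABADABAADAADABACBCBADABABACBCBABACBCBADABA ⇒ A·DA·A·DA·BA·CBC·BA·DA·BA·CBC·BA·DA·BA·BA·CBC·BA·BA·CBC·BA·DA·BA·CBC·BA·DA·BA·BA·CBC·BA·BA·CBC·BA·DA·BA·A·DA·A·DA·BA·CBC·BA·DA·BA·DA·BA·A·DA·A·DA·BA·DA·BA·A·DA·A·DA·BA·CBC·BA·DA·BA
    A ↦ BA
    B ↦ DA
    C ↦ A
    D ↦ CBC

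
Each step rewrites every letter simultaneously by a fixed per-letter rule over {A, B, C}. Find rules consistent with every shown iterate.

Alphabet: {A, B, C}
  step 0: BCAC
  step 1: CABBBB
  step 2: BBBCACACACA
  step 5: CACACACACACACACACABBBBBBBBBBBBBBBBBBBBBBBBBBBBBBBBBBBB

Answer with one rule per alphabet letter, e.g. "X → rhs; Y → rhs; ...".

  step 1 ⇒ step 2: CABBBB ⇒ B·BB·CA·CA·CA·CA
    A ↦ BB
    B ↦ CA
    C ↦ B

A->BB, B->CA, C->B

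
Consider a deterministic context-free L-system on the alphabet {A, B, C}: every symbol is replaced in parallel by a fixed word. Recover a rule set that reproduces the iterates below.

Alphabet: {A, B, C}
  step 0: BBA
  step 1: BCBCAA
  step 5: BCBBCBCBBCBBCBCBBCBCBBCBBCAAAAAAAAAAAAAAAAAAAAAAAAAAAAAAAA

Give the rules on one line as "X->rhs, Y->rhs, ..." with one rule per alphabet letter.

A->AA, B->BC, C->B

  step 0 ⇒ step 1: BBA ⇒ BC·BC·AA
    A ↦ AA
    B ↦ BC
    C ↦ B  (constrained at step 1)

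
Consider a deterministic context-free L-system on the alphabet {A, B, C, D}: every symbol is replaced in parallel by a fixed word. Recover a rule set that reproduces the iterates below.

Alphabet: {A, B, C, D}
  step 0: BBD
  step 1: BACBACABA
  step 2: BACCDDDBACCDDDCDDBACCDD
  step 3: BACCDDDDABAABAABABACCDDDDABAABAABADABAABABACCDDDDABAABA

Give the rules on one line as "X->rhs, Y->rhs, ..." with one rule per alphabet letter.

A->CDD, B->BAC, C->D, D->ABA

  step 2 ⇒ step 3: BACCDDDBACCDDDCDDBACCDD ⇒ BAC·CDD·D·D·ABA·ABA·ABA·BAC·CDD·D·D·ABA·ABA·ABA·D·ABA·ABA·BAC·CDD·D·D·ABA·ABA
    A ↦ CDD
    B ↦ BAC
    C ↦ D
    D ↦ ABA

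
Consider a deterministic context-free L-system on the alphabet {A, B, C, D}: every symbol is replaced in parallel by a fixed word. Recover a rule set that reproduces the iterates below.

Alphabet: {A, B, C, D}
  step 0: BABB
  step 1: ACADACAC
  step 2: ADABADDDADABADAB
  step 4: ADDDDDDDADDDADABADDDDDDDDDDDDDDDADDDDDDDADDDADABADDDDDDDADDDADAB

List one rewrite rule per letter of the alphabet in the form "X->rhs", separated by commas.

  step 1 ⇒ step 2: ACADACAC ⇒ AD·AB·AD·DD·AD·AB·AD·AB
    A ↦ AD
    C ↦ AB
    D ↦ DD
  step 0 ⇒ step 1: BABB ⇒ AC·AD·AC·AC
    B ↦ AC

A->AD, B->AC, C->AB, D->DD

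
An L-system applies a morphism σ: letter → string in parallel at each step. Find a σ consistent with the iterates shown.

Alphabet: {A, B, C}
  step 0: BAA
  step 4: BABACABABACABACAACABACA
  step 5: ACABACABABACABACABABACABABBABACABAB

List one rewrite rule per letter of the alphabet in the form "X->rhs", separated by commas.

  step 4 ⇒ step 5: BABACABABACABACAACABACA ⇒ ACA·B·ACA·B·A·B·ACA·B·ACA·B·A·B·ACA·B·A·B·B·A·B·ACA·B·A·B
    A ↦ B
    B ↦ ACA
    C ↦ A

A->B, B->ACA, C->A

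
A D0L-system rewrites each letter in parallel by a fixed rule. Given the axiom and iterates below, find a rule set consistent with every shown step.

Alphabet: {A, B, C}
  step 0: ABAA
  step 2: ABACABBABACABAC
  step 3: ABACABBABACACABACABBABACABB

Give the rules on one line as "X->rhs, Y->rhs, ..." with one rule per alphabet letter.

  step 2 ⇒ step 3: ABACABBABACABAC ⇒ AB·AC·AB·B·AB·AC·AC·AB·AC·AB·B·AB·AC·AB·B
    A ↦ AB
    B ↦ AC
    C ↦ B

A->AB, B->AC, C->B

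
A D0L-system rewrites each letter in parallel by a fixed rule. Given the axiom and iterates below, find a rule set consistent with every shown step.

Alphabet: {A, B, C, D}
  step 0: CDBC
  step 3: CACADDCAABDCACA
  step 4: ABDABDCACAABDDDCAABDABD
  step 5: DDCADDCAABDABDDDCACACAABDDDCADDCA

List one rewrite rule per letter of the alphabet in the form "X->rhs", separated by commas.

  step 4 ⇒ step 5: ABDABDCACAABDDDCAABDABD ⇒ D·D·CA·D·D·CA·AB·D·AB·D·D·D·CA·CA·CA·AB·D·D·D·CA·D·D·CA
    A ↦ D
    B ↦ D
    C ↦ AB
    D ↦ CA

A->D, B->D, C->AB, D->CA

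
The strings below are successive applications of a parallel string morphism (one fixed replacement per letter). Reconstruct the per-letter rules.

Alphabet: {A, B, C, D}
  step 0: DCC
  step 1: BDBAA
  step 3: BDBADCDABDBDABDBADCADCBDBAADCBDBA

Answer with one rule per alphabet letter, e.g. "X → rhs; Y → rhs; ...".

  step 0 ⇒ step 1: DCC ⇒ BDB·A·A
    C ↦ A
    D ↦ BDB
    A ↦ ADC  (constrained at step 1)
    B ↦ DA  (constrained at step 1)

A->ADC, B->DA, C->A, D->BDB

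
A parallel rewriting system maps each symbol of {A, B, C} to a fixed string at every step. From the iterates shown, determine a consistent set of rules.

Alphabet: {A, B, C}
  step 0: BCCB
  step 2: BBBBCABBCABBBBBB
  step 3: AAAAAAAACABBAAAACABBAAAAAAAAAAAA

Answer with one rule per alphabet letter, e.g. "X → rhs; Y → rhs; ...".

  step 2 ⇒ step 3: BBBBCABBCABBBBBB ⇒ AA·AA·AA·AA·CA·BB·AA·AA·CA·BB·AA·AA·AA·AA·AA·AA
    A ↦ BB
    B ↦ AA
    C ↦ CA

A->BB, B->AA, C->CA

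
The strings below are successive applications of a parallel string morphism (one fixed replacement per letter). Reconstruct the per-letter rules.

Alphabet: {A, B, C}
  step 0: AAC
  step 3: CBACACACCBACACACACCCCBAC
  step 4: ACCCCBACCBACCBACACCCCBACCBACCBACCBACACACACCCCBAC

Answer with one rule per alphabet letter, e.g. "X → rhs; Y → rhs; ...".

  step 3 ⇒ step 4: CBACACACCBACACACACCCCBAC ⇒ AC·CC·CB·AC·CB·AC·CB·AC·AC·CC·CB·AC·CB·AC·CB·AC·CB·AC·AC·AC·AC·CC·CB·AC
    A ↦ CB
    B ↦ CC
    C ↦ AC

A->CB, B->CC, C->AC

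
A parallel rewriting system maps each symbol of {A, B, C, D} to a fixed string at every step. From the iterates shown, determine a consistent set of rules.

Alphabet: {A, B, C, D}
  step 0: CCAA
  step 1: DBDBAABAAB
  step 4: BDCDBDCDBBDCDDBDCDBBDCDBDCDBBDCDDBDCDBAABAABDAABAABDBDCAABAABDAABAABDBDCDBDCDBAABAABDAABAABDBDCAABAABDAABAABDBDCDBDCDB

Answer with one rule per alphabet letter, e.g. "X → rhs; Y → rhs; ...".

  step 0 ⇒ step 1: CCAA ⇒ DB·DB·AAB·AAB
    A ↦ AAB
    C ↦ DB
    B ↦ D  (constrained at step 1)
    D ↦ BDC  (constrained at step 1)

A->AAB, B->D, C->DB, D->BDC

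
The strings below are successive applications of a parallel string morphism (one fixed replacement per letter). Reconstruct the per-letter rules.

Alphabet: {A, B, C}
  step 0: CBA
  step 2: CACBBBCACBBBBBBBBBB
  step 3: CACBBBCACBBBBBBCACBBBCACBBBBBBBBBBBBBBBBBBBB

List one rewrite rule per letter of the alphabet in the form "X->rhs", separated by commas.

  step 2 ⇒ step 3: CACBBBCACBBBBBBBBBB ⇒ CAC·BBB·CAC·BB·BB·BB·CAC·BBB·CAC·BB·BB·BB·BB·BB·BB·BB·BB·BB·BB
    A ↦ BBB
    B ↦ BB
    C ↦ CAC

A->BBB, B->BB, C->CAC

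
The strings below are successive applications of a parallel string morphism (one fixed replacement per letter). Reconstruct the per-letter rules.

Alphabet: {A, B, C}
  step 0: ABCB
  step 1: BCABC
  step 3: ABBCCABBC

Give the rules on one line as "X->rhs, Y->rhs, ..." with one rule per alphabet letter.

  step 0 ⇒ step 1: ABCB ⇒ B·C·AB·C
    A ↦ B
    B ↦ C
    C ↦ AB

A->B, B->C, C->AB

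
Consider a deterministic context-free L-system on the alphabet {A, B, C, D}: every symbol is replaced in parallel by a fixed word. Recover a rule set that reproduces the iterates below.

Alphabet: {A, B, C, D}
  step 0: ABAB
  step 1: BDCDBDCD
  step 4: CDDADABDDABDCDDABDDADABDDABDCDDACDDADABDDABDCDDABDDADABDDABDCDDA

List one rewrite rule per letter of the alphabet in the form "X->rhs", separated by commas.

A->BD, B->CD, C->BD, D->DA

  step 0 ⇒ step 1: ABAB ⇒ BD·CD·BD·CD
    A ↦ BD
    B ↦ CD
    C ↦ BD  (constrained at step 1)
    D ↦ DA  (constrained at step 1)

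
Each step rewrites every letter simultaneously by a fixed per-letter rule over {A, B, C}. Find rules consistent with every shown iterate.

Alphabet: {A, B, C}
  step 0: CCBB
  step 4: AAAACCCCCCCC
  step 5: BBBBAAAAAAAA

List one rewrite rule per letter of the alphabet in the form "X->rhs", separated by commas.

A->B, B->CC, C->A

  step 4 ⇒ step 5: AAAACCCCCCCC ⇒ B·B·B·B·A·A·A·A·A·A·A·A
    A ↦ B
    C ↦ A
    B ↦ CC  (constrained at step 0)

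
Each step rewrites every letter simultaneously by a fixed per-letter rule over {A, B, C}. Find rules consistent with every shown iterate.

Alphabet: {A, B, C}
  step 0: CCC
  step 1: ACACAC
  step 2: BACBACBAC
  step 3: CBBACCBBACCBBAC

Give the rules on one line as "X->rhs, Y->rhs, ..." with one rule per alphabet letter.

  step 2 ⇒ step 3: BACBACBAC ⇒ CB·B·AC·CB·B·AC·CB·B·AC
    A ↦ B
    B ↦ CB
    C ↦ AC

A->B, B->CB, C->AC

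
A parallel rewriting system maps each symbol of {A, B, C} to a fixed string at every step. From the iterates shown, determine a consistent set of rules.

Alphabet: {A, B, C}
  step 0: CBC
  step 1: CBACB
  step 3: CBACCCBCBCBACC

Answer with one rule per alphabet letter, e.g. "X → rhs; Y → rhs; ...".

  step 0 ⇒ step 1: CBC ⇒ CB·A·CB
    B ↦ A
    C ↦ CB
    A ↦ CC  (constrained at step 1)

A->CC, B->A, C->CB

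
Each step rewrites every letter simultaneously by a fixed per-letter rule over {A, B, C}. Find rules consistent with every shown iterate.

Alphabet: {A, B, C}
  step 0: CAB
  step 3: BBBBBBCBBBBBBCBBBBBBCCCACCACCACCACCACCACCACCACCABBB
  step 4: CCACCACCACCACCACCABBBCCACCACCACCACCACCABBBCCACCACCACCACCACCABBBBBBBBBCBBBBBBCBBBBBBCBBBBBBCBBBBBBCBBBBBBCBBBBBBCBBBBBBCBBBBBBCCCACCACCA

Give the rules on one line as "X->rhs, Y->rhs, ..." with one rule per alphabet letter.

  step 3 ⇒ step 4: BBBBBBCBBBBBBCBBBBBBCCCACCACCACCACCACCACCACCACCABBB ⇒ CCA·CCA·CCA·CCA·CCA·CCA·BBB·CCA·CCA·CCA·CCA·CCA·CCA·BBB·CCA·CCA·CCA·CCA·CCA·CCA·BBB·BBB·BBB·C·BBB·BBB·C·BBB·BBB·C·BBB·BBB·C·BBB·BBB·C·BBB·BBB·C·BBB·BBB·C·BBB·BBB·C·BBB·BBB·C·CCA·CCA·CCA
    A ↦ C
    B ↦ CCA
    C ↦ BBB

A->C, B->CCA, C->BBB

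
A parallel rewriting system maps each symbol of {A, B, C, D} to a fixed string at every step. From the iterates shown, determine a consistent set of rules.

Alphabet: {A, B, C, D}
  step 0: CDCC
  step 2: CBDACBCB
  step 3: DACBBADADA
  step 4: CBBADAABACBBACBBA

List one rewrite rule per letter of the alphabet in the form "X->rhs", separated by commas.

  step 3 ⇒ step 4: DACBBADADA ⇒ CB·BA·D·A·A·BA·CB·BA·CB·BA
    A ↦ BA
    B ↦ A
    C ↦ D
    D ↦ CB

A->BA, B->A, C->D, D->CB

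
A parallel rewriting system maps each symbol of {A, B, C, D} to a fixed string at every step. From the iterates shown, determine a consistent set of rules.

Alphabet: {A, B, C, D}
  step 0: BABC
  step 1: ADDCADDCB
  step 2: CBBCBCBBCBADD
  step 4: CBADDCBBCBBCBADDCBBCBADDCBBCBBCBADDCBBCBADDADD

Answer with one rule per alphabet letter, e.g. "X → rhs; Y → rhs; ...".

A->C, B->ADD, C->CB, D->B

  step 1 ⇒ step 2: ADDCADDCB ⇒ C·B·B·CB·C·B·B·CB·ADD
    A ↦ C
    B ↦ ADD
    C ↦ CB
    D ↦ B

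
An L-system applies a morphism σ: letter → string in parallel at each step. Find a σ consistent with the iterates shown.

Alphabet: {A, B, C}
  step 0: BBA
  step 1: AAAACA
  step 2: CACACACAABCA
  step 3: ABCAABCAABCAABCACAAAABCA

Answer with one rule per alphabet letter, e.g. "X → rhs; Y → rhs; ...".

A->CA, B->AA, C->AB

  step 2 ⇒ step 3: CACACACAABCA ⇒ AB·CA·AB·CA·AB·CA·AB·CA·CA·AA·AB·CA
    A ↦ CA
    B ↦ AA
    C ↦ AB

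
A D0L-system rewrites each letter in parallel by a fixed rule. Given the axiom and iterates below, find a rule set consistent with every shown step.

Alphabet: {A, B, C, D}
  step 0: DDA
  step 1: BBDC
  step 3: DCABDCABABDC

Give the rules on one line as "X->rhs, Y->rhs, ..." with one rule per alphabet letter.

A->DC, B->AB, C->A, D->B

  step 0 ⇒ step 1: DDA ⇒ B·B·DC
    A ↦ DC
    D ↦ B
    B ↦ AB  (constrained at step 1)
    C ↦ A  (constrained at step 1)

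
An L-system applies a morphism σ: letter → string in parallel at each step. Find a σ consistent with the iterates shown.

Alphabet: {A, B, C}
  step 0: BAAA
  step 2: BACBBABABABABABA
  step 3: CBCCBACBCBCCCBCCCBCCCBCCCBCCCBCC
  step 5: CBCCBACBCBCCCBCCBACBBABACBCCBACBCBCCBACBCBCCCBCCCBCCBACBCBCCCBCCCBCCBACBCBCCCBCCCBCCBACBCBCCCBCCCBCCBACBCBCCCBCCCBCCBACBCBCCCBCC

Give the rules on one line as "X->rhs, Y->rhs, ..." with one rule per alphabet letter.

  step 2 ⇒ step 3: BACBBABABABABABA ⇒ CB·CC·BA·CB·CB·CC·CB·CC·CB·CC·CB·CC·CB·CC·CB·CC
    A ↦ CC
    B ↦ CB
    C ↦ BA

A->CC, B->CB, C->BA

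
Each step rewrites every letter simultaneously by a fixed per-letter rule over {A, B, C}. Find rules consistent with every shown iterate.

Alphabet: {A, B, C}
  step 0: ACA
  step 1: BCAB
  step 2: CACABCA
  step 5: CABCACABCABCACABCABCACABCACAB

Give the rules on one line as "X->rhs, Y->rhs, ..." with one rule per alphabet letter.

A->B, B->CA, C->CA

  step 1 ⇒ step 2: BCAB ⇒ CA·CA·B·CA
    A ↦ B
    B ↦ CA
    C ↦ CA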